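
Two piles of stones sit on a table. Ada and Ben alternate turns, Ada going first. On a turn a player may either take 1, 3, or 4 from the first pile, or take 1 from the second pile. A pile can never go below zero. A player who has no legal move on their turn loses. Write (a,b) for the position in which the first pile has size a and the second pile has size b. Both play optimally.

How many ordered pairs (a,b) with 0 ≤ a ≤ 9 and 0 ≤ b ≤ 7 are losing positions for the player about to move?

Build the W/L table. Terminal = L. A non-terminal position is W if it has a move to some L; otherwise it is L.
Every move lowers a or b (never raises either), so fill the grid row by row in increasing a, and left to right within a row: each cell's successors are then already labelled.
      b=0  b=1  b=2  b=3  b=4  b=5  b=6  b=7
a=0:    L    W    L    W    L    W    L    W
a=1:    W    L    W    L    W    L    W    L
a=2:    L    W    L    W    L    W    L    W
a=3:    W    L    W    L    W    L    W    L
a=4:    W    W    W    W    W    W    W    W
a=5:    W    W    W    W    W    W    W    W
a=6:    W    W    W    W    W    W    W    W
a=7:    L    W    L    W    L    W    L    W
a=8:    W    L    W    L    W    L    W    L
a=9:    L    W    L    W    L    W    L    W
Cells with no legal move (terminal, hence L): (0,0).
The remaining L cells, each justified by listing all of its moves:
(0,2): the only move is to (0,1)(W), a W ⇒ L
(0,4): the only move is to (0,3)(W), a W ⇒ L
(0,6): the only move is to (0,5)(W), a W ⇒ L
(1,1): moves to (0,1)(W), (1,0)(W); every one is W ⇒ L
(1,3): moves to (0,3)(W), (1,2)(W); every one is W ⇒ L
(1,5): moves to (0,5)(W), (1,4)(W); every one is W ⇒ L
(1,7): moves to (0,7)(W), (1,6)(W); every one is W ⇒ L
(2,0): the only move is to (1,0)(W), a W ⇒ L
(2,2): moves to (1,2)(W), (2,1)(W); every one is W ⇒ L
(2,4): moves to (1,4)(W), (2,3)(W); every one is W ⇒ L
(2,6): moves to (1,6)(W), (2,5)(W); every one is W ⇒ L
(3,1): moves to (2,1)(W), (0,1)(W), (3,0)(W); every one is W ⇒ L
(3,3): moves to (2,3)(W), (0,3)(W), (3,2)(W); every one is W ⇒ L
(3,5): moves to (2,5)(W), (0,5)(W), (3,4)(W); every one is W ⇒ L
(3,7): moves to (2,7)(W), (0,7)(W), (3,6)(W); every one is W ⇒ L
(7,0): moves to (6,0)(W), (4,0)(W), (3,0)(W); every one is W ⇒ L
(7,2): moves to (6,2)(W), (4,2)(W), (3,2)(W), (7,1)(W); every one is W ⇒ L
(7,4): moves to (6,4)(W), (4,4)(W), (3,4)(W), (7,3)(W); every one is W ⇒ L
(7,6): moves to (6,6)(W), (4,6)(W), (3,6)(W), (7,5)(W); every one is W ⇒ L
(8,1): moves to (7,1)(W), (5,1)(W), (4,1)(W), (8,0)(W); every one is W ⇒ L
(8,3): moves to (7,3)(W), (5,3)(W), (4,3)(W), (8,2)(W); every one is W ⇒ L
(8,5): moves to (7,5)(W), (5,5)(W), (4,5)(W), (8,4)(W); every one is W ⇒ L
(8,7): moves to (7,7)(W), (5,7)(W), (4,7)(W), (8,6)(W); every one is W ⇒ L
(9,0): moves to (8,0)(W), (6,0)(W), (5,0)(W); every one is W ⇒ L
(9,2): moves to (8,2)(W), (6,2)(W), (5,2)(W), (9,1)(W); every one is W ⇒ L
(9,4): moves to (8,4)(W), (6,4)(W), (5,4)(W), (9,3)(W); every one is W ⇒ L
(9,6): moves to (8,6)(W), (6,6)(W), (5,6)(W), (9,5)(W); every one is W ⇒ L
Every other cell has at least one move into one of the L cells above, so it is W.
L cells per row: a=0: 4, a=1: 4, a=2: 4, a=3: 4, a=4: 0, a=5: 0, a=6: 0, a=7: 4, a=8: 4, a=9: 4; total 28.

28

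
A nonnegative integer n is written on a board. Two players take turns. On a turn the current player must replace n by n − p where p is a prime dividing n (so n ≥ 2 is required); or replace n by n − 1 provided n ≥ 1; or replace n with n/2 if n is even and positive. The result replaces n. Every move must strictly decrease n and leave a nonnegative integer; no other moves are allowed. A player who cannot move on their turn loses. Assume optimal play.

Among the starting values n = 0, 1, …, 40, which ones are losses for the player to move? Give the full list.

Classify positions by backward induction: terminal positions (no move available) are L. From any other position, the mover wins iff some move reaches an L.
n=0: no move → L
n=1: can move to 0, which is L ⇒ W
n=2: can move to 0, which is L ⇒ W
n=3: can move to 0, which is L ⇒ W
n=4: moves to 2(W), 3(W); every one is W ⇒ L
n=5: can move to 0, which is L ⇒ W
n=6: can move to 4, which is L ⇒ W
n=7: can move to 0, which is L ⇒ W
n=8: can move to 4, which is L ⇒ W
n=9: moves to 6(W), 8(W); every one is W ⇒ L
n=10: can move to 9, which is L ⇒ W
n=11: can move to 0, which is L ⇒ W
n=12: can move to 9, which is L ⇒ W
n=13: can move to 0, which is L ⇒ W
n=14: moves to 7(W), 12(W), 13(W); every one is W ⇒ L
n=15: can move to 14, which is L ⇒ W
n=16: can move to 14, which is L ⇒ W
n=17: can move to 0, which is L ⇒ W
n=18: can move to 9, which is L ⇒ W
n=19: can move to 0, which is L ⇒ W
n=20: moves to 10(W), 15(W), 18(W), 19(W); every one is W ⇒ L
n=21: can move to 14, which is L ⇒ W
n=22: can move to 20, which is L ⇒ W
n=23: can move to 0, which is L ⇒ W
n=24: moves to 12(W), 21(W), 22(W), 23(W); every one is W ⇒ L
n=25: can move to 20, which is L ⇒ W
n=26: can move to 24, which is L ⇒ W
n=27: can move to 24, which is L ⇒ W
n=28: can move to 14, which is L ⇒ W
n=29: can move to 0, which is L ⇒ W
n=30: moves to 15(W), 25(W), 27(W), 28(W), 29(W); every one is W ⇒ L
n=31: can move to 0, which is L ⇒ W
n=32: can move to 30, which is L ⇒ W
n=33: can move to 30, which is L ⇒ W
n=34: moves to 17(W), 32(W), 33(W); every one is W ⇒ L
n=35: can move to 30, which is L ⇒ W
n=36: can move to 34, which is L ⇒ W
n=37: can move to 0, which is L ⇒ W
n=38: moves to 19(W), 36(W), 37(W); every one is W ⇒ L
n=39: can move to 38, which is L ⇒ W
n=40: can move to 20, which is L ⇒ W
Reading off the rows marked L gives the requested list; there are 9 such values of n.

0, 4, 9, 14, 20, 24, 30, 34, 38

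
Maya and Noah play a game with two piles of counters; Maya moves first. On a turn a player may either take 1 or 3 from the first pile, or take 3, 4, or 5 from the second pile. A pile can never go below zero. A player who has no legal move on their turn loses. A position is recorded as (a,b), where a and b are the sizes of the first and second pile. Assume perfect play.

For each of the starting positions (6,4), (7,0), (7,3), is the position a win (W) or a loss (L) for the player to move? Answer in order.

Build the W/L table. Terminal = L. A non-terminal position is W if it has a move to some L; otherwise it is L.
No move ever increases a pile, so every position that can arise here has a ≤ 7 and b ≤ 4; it is enough to label the cells with 0 ≤ a ≤ 7 and 0 ≤ b ≤ 4.
Every move lowers a or b (never raises either), so fill the grid row by row in increasing a, and left to right within a row: each cell's successors are then already labelled.
      b=0  b=1  b=2  b=3  b=4
a=0:    L    L    L    W    W
a=1:    W    W    W    L    L
a=2:    L    L    L    W    W
a=3:    W    W    W    L    L
a=4:    L    L    L    W    W
a=5:    W    W    W    L    L
a=6:    L    L    L    W    W
a=7:    W    W    W    L    L
Cells with no legal move (terminal, hence L): (0,0), (0,1), (0,2).
The remaining L cells, each justified by listing all of its moves:
(1,3): moves to (0,3)(W), (1,0)(W); every one is W ⇒ L
(1,4): moves to (0,4)(W), (1,1)(W), (1,0)(W); every one is W ⇒ L
(2,0): the only move is to (1,0)(W), a W ⇒ L
(2,1): the only move is to (1,1)(W), a W ⇒ L
(2,2): the only move is to (1,2)(W), a W ⇒ L
(3,3): moves to (2,3)(W), (0,3)(W), (3,0)(W); every one is W ⇒ L
(3,4): moves to (2,4)(W), (0,4)(W), (3,1)(W), (3,0)(W); every one is W ⇒ L
(4,0): moves to (3,0)(W), (1,0)(W); every one is W ⇒ L
(4,1): moves to (3,1)(W), (1,1)(W); every one is W ⇒ L
(4,2): moves to (3,2)(W), (1,2)(W); every one is W ⇒ L
(5,3): moves to (4,3)(W), (2,3)(W), (5,0)(W); every one is W ⇒ L
(5,4): moves to (4,4)(W), (2,4)(W), (5,1)(W), (5,0)(W); every one is W ⇒ L
(6,0): moves to (5,0)(W), (3,0)(W); every one is W ⇒ L
(6,1): moves to (5,1)(W), (3,1)(W); every one is W ⇒ L
(6,2): moves to (5,2)(W), (3,2)(W); every one is W ⇒ L
(7,3): moves to (6,3)(W), (4,3)(W), (7,0)(W); every one is W ⇒ L
(7,4): moves to (6,4)(W), (4,4)(W), (7,1)(W), (7,0)(W); every one is W ⇒ L
Every other cell has at least one move into one of the L cells above, so it is W.
(6,4): the move to (5,4) reaches an L cell, so W
(7,0): the move to (6,0) reaches an L cell, so W
(7,3): one of the L cells justified above, so L

(6,4): W, (7,0): W, (7,3): L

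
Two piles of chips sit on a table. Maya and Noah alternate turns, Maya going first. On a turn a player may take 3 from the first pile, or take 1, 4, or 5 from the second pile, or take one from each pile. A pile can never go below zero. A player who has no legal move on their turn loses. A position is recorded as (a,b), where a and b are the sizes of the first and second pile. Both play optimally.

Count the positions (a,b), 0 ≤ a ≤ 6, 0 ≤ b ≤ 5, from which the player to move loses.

13

Compute win/loss labels from the base case upward. A position with no move is L. Any other position is W if it can reach an L in one move, else L.
Every move lowers a or b (never raises either), so fill the grid row by row in increasing a, and left to right within a row: each cell's successors are then already labelled.
      b=0  b=1  b=2  b=3  b=4  b=5
a=0:    L    W    L    W    W    W
a=1:    L    W    L    W    W    W
a=2:    L    W    L    W    W    W
a=3:    W    W    W    W    L    W
a=4:    W    L    W    L    W    W
a=5:    W    L    W    L    W    W
a=6:    L    W    W    L    W    W
Cells with no legal move (terminal, hence L): (0,0), (1,0), (2,0).
The remaining L cells, each justified by listing all of its moves:
(0,2): →(0,1)(W) only, which is W, so L
(1,2): →(1,1)(W), (0,1)(W) — all W, so L
(2,2): →(2,1)(W), (1,1)(W) — all W, so L
(3,4): →(0,4)(W), (3,3)(W), (3,0)(W), (2,3)(W) — all W, so L
(4,1): →(1,1)(W), (4,0)(W), (3,0)(W) — all W, so L
(4,3): →(1,3)(W), (4,2)(W), (3,2)(W) — all W, so L
(5,1): →(2,1)(W), (5,0)(W), (4,0)(W) — all W, so L
(5,3): →(2,3)(W), (5,2)(W), (4,2)(W) — all W, so L
(6,0): →(3,0)(W) only, which is W, so L
(6,3): →(3,3)(W), (6,2)(W), (5,2)(W) — all W, so L
Every other cell has at least one move into one of the L cells above, so it is W.
L cells per row: a=0: 2, a=1: 2, a=2: 2, a=3: 1, a=4: 2, a=5: 2, a=6: 2; total 13.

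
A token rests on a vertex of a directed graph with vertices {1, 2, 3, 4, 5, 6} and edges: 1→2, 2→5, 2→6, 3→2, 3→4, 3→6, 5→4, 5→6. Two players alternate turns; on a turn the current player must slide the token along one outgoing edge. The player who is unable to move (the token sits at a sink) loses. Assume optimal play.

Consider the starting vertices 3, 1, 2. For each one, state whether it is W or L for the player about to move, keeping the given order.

3: W, 1: L, 2: W

Classify positions by backward induction: terminal positions (no move available) are L. From any other position, the mover wins iff some move reaches an L.
Every edge goes from a vertex to one that appears earlier in the order 6, 4, 5, 2, 1, 3, so processing vertices in that order labels each vertex after all of its successors.
6: no outgoing edge → L
4: no outgoing edge → L
5: →4(L), so W
2: →6(L), so W
1: →2(W) only, which is W, so L
3: →4(L), so W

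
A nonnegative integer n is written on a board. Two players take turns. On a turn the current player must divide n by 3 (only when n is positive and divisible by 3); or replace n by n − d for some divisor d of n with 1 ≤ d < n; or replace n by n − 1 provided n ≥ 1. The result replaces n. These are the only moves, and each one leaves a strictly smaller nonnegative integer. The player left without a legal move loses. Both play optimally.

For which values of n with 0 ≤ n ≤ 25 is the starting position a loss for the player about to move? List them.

0, 2, 5, 7, 9, 11, 13, 16, 19, 23, 25

Use the standard recursion: the mover loses at a terminal position; elsewhere, the mover wins exactly when some move hands the opponent an L position.
n=0: no move → L
n=1: reaches L-position 0 → W
n=2: only reaches 1(W), which is W → L
n=3: reaches L-position 2 → W
n=4: reaches L-position 2 → W
n=5: only reaches 4(W), which is W → L
n=6: reaches L-position 2 → W
n=7: only reaches 6(W), which is W → L
n=8: reaches L-position 7 → W
n=9: only reaches 3(W), 6(W), 8(W), all W → L
n=10: reaches L-position 5 → W
n=11: only reaches 10(W), which is W → L
n=12: reaches L-position 9 → W
n=13: only reaches 12(W), which is W → L
n=14: reaches L-position 7 → W
n=15: reaches L-position 5 → W
n=16: only reaches 8(W), 12(W), 14(W), 15(W), all W → L
n=17: reaches L-position 16 → W
n=18: reaches L-position 9 → W
n=19: only reaches 18(W), which is W → L
n=20: reaches L-position 16 → W
n=21: reaches L-position 7 → W
n=22: reaches L-position 11 → W
n=23: only reaches 22(W), which is W → L
n=24: reaches L-position 16 → W
n=25: only reaches 20(W), 24(W), all W → L
Reading off the rows marked L gives the requested list; there are 11 such values of n.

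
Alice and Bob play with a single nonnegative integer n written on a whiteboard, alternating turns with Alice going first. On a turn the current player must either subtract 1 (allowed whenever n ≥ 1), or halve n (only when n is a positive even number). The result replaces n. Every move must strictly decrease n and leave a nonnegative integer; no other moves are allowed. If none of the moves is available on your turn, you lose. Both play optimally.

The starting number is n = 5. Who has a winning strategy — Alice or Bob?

Work bottom-up. With no move the player to move loses. Otherwise the position is W if at least one move leads to an L position for the opponent, and L if every move leads to a W.
n=0: no move → L
n=1: W (go to 0, an L position)
n=2: L (sole option 1(W) is W)
n=3: W (go to 2, an L position)
n=4: W (go to 2, an L position)
n=5: L (sole option 4(W) is W)
The starting position 5 is L: whatever Alice does, the opponent receives a W position.

Bob wins.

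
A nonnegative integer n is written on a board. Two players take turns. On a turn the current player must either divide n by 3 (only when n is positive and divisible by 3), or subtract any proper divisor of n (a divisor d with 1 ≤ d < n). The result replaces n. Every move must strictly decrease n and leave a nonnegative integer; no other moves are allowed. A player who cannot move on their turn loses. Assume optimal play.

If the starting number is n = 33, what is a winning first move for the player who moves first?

Classify positions by backward induction: terminal positions (no move available) are L. From any other position, the mover wins iff some move reaches an L.
n=0: no move → L
n=1: no move → L
n=2: reaches L-position 1 → W
n=3: reaches L-position 1 → W
n=4: only reaches 2(W), 3(W), all W → L
n=5: reaches L-position 4 → W
n=6: reaches L-position 4 → W
n=7: only reaches 6(W), which is W → L
n=8: reaches L-position 4 → W
n=9: only reaches 3(W), 6(W), 8(W), all W → L
n=10: reaches L-position 9 → W
n=11: only reaches 10(W), which is W → L
n=12: reaches L-position 4 → W
n=13: only reaches 12(W), which is W → L
n=14: reaches L-position 7 → W
n=15: only reaches 5(W), 10(W), 12(W), 14(W), all W → L
n=16: reaches L-position 15 → W
n=17: only reaches 16(W), which is W → L
n=18: reaches L-position 9 → W
n=19: only reaches 18(W), which is W → L
n=20: reaches L-position 15 → W
n=21: reaches L-position 7 → W
n=22: reaches L-position 11 → W
n=23: only reaches 22(W), which is W → L
n=24: reaches L-position 23 → W
n=25: only reaches 20(W), 24(W), all W → L
n=26: reaches L-position 13 → W
n=27: reaches L-position 9 → W
n=28: only reaches 14(W), 21(W), 24(W), 26(W), 27(W), all W → L
n=29: reaches L-position 28 → W
n=30: reaches L-position 15 → W
n=31: only reaches 30(W), which is W → L
n=32: reaches L-position 28 → W
n=33: reaches L-position 11 → W
From 33, the L positions reachable in one move are: 11.

Move to 11.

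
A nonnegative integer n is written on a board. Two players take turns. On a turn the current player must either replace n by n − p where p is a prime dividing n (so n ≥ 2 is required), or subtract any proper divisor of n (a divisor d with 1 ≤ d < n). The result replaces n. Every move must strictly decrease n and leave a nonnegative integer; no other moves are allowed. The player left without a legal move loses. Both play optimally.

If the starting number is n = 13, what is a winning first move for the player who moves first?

Move to 0.

Compute win/loss labels from the base case upward. A position with no move is L. Any other position is W if it can reach an L in one move, else L.
n=0: no move → L
n=1: no move → L
n=2: W (go to 0, an L position)
n=3: W (go to 0, an L position)
n=4: L (options 2(W), 3(W) are all W)
n=5: W (go to 0, an L position)
n=6: W (go to 4, an L position)
n=7: W (go to 0, an L position)
n=8: W (go to 4, an L position)
n=9: L (options 6(W), 8(W) are all W)
n=10: W (go to 9, an L position)
n=11: W (go to 0, an L position)
n=12: W (go to 9, an L position)
n=13: W (go to 0, an L position)
From 13, the L positions reachable in one move are: 0.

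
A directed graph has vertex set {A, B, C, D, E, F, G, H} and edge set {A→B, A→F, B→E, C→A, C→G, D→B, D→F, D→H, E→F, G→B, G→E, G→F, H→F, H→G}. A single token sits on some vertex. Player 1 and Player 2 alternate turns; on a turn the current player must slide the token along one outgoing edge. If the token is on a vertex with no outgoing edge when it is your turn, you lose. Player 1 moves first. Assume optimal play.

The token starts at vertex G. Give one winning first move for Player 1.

Positions with no move are L. A position that does have a move is losing for the player to move precisely when every available move leads to a winning position for the opponent. Fill in the labels:
Every edge goes from a vertex to one that appears earlier in the order F, E, B, G, A, H, C, D, so processing vertices in that order labels each vertex after all of its successors.
F: no outgoing edge → L
E: reaches L-position F → W
B: only reaches E(W), which is W → L
G: reaches L-position B → W
A: reaches L-position B → W
H: reaches L-position F → W
C: only reaches A(W), G(W), all W → L
D: reaches L-position B → W
From G, the L positions reachable in one move are: B, F. Any move reaching one of these is winning.

Move to B.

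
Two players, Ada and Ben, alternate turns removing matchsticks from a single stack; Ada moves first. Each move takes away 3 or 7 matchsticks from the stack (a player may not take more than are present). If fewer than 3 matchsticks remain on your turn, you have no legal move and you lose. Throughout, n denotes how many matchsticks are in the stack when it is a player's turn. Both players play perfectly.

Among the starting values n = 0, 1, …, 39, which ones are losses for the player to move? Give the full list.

Positions with no move are L. A position that does have a move is losing for the player to move precisely when every available move leads to a winning position for the opponent. Fill in the labels:
n=0: no move → L
n=1: no move → L
n=2: no move → L
n=3: →0(L), so W
n=4: →1(L), so W
n=5: →2(L), so W
n=6: →3(W) only, which is W, so L
n=7: →0(L), so W
n=8: →1(L), so W
n=9: →6(L), so W
n=10: →7(W), 3(W) — all W, so L
n=11: →8(W), 4(W) — all W, so L
n=12: →9(W), 5(W) — all W, so L
n=13: →10(L), so W
n=14: →11(L), so W
n=15: →12(L), so W
n=16: →13(W), 9(W) — all W, so L
n=17: →10(L), so W
n=18: →11(L), so W
n=19: →16(L), so W
n=20: →17(W), 13(W) — all W, so L
n=21: →18(W), 14(W) — all W, so L
n=22: →19(W), 15(W) — all W, so L
n=23: →20(L), so W
n=24: →21(L), so W
n=25: →22(L), so W
n=26: →23(W), 19(W) — all W, so L
n=27: →20(L), so W
n=28: →21(L), so W
n=29: →26(L), so W
n=30: →27(W), 23(W) — all W, so L
n=31: →28(W), 24(W) — all W, so L
n=32: →29(W), 25(W) — all W, so L
n=33: →30(L), so W
n=34: →31(L), so W
n=35: →32(L), so W
n=36: →33(W), 29(W) — all W, so L
n=37: →30(L), so W
n=38: →31(L), so W
n=39: →36(L), so W
The losing starting values of n are exactly the entries labelled L in this table (16 of them).

0, 1, 2, 6, 10, 11, 12, 16, 20, 21, 22, 26, 30, 31, 32, 36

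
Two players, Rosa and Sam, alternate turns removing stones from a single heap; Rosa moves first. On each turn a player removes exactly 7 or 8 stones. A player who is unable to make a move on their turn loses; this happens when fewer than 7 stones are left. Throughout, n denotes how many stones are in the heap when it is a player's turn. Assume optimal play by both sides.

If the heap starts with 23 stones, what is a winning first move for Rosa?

Classify positions by backward induction: terminal positions (no move available) are L. From any other position, the mover wins iff some move reaches an L.
n=0: no move → L
n=1: no move → L
n=2: no move → L
n=3: no move → L
n=4: no move → L
n=5: no move → L
n=6: no move → L
n=7: W (go to 0, an L position)
n=8: W (go to 1, an L position)
n=9: W (go to 2, an L position)
n=10: W (go to 3, an L position)
n=11: W (go to 4, an L position)
n=12: W (go to 5, an L position)
n=13: W (go to 6, an L position)
n=14: W (go to 6, an L position)
n=15: L (options 8(W), 7(W) are all W)
n=16: L (options 9(W), 8(W) are all W)
n=17: L (options 10(W), 9(W) are all W)
n=18: L (options 11(W), 10(W) are all W)
n=19: L (options 12(W), 11(W) are all W)
n=20: L (options 13(W), 12(W) are all W)
n=21: L (options 14(W), 13(W) are all W)
n=22: W (go to 15, an L position)
n=23: W (go to 16, an L position)
From 23, the L positions reachable in one move are: 16, 15. Any move reaching one of these is winning.

Remove 7, leaving 16.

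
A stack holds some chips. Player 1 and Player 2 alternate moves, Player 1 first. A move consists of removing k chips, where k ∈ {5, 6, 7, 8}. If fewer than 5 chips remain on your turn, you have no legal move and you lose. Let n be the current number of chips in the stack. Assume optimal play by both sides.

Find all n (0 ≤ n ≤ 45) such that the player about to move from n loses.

0, 1, 2, 3, 4, 13, 14, 15, 16, 17, 26, 27, 28, 29, 30, 39, 40, 41, 42, 43

Positions with no move are L. A position that does have a move is losing for the player to move precisely when every available move leads to a winning position for the opponent. Fill in the labels:
n=0: no move → L
n=1: no move → L
n=2: no move → L
n=3: no move → L
n=4: no move → L
n=5: can move to 0, which is L ⇒ W
n=6: can move to 1, which is L ⇒ W
n=7: can move to 2, which is L ⇒ W
n=8: can move to 3, which is L ⇒ W
n=9: can move to 4, which is L ⇒ W
n=10: can move to 4, which is L ⇒ W
n=11: can move to 4, which is L ⇒ W
n=12: can move to 4, which is L ⇒ W
n=13: moves to 8(W), 7(W), 6(W), 5(W); every one is W ⇒ L
n=14: moves to 9(W), 8(W), 7(W), 6(W); every one is W ⇒ L
n=15: moves to 10(W), 9(W), 8(W), 7(W); every one is W ⇒ L
n=16: moves to 11(W), 10(W), 9(W), 8(W); every one is W ⇒ L
n=17: moves to 12(W), 11(W), 10(W), 9(W); every one is W ⇒ L
n=18: can move to 13, which is L ⇒ W
n=19: can move to 14, which is L ⇒ W
n=20: can move to 15, which is L ⇒ W
n=21: can move to 16, which is L ⇒ W
n=22: can move to 17, which is L ⇒ W
n=23: can move to 17, which is L ⇒ W
n=24: can move to 17, which is L ⇒ W
n=25: can move to 17, which is L ⇒ W
n=26: moves to 21(W), 20(W), 19(W), 18(W); every one is W ⇒ L
n=27: moves to 22(W), 21(W), 20(W), 19(W); every one is W ⇒ L
n=28: moves to 23(W), 22(W), 21(W), 20(W); every one is W ⇒ L
n=29: moves to 24(W), 23(W), 22(W), 21(W); every one is W ⇒ L
n=30: moves to 25(W), 24(W), 23(W), 22(W); every one is W ⇒ L
n=31: can move to 26, which is L ⇒ W
n=32: can move to 27, which is L ⇒ W
n=33: can move to 28, which is L ⇒ W
n=34: can move to 29, which is L ⇒ W
n=35: can move to 30, which is L ⇒ W
n=36: can move to 30, which is L ⇒ W
n=37: can move to 30, which is L ⇒ W
n=38: can move to 30, which is L ⇒ W
n=39: moves to 34(W), 33(W), 32(W), 31(W); every one is W ⇒ L
n=40: moves to 35(W), 34(W), 33(W), 32(W); every one is W ⇒ L
n=41: moves to 36(W), 35(W), 34(W), 33(W); every one is W ⇒ L
n=42: moves to 37(W), 36(W), 35(W), 34(W); every one is W ⇒ L
n=43: moves to 38(W), 37(W), 36(W), 35(W); every one is W ⇒ L
n=44: can move to 39, which is L ⇒ W
n=45: can move to 40, which is L ⇒ W
Reading off the rows marked L gives the requested list; there are 20 such values of n.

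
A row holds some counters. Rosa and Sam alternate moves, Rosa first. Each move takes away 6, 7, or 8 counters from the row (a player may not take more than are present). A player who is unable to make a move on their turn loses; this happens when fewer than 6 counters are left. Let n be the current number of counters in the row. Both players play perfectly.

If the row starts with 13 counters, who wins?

Use the standard recursion: the mover loses at a terminal position; elsewhere, the mover wins exactly when some move hands the opponent an L position.
n=0: no move → L
n=1: no move → L
n=2: no move → L
n=3: no move → L
n=4: no move → L
n=5: no move → L
n=6: reaches L-position 0 → W
n=7: reaches L-position 1 → W
n=8: reaches L-position 2 → W
n=9: reaches L-position 3 → W
n=10: reaches L-position 4 → W
n=11: reaches L-position 5 → W
n=12: reaches L-position 5 → W
n=13: reaches L-position 5 → W
From 13 Rosa can remove 8, leaving 5, reaching an L position.

Rosa wins.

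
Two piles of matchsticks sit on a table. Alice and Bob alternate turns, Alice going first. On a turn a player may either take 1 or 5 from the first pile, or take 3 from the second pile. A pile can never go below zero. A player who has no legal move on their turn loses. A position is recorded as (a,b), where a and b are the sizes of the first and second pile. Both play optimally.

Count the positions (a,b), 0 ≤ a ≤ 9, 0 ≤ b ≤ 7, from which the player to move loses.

40

Use the standard recursion: the mover loses at a terminal position; elsewhere, the mover wins exactly when some move hands the opponent an L position.
Every move lowers a or b (never raises either), so fill the grid row by row in increasing a, and left to right within a row: each cell's successors are then already labelled.
      b=0  b=1  b=2  b=3  b=4  b=5  b=6  b=7
a=0:    L    L    L    W    W    W    L    L
a=1:    W    W    W    L    L    L    W    W
a=2:    L    L    L    W    W    W    L    L
a=3:    W    W    W    L    L    L    W    W
a=4:    L    L    L    W    W    W    L    L
a=5:    W    W    W    L    L    L    W    W
a=6:    L    L    L    W    W    W    L    L
a=7:    W    W    W    L    L    L    W    W
a=8:    L    L    L    W    W    W    L    L
a=9:    W    W    W    L    L    L    W    W
Cells with no legal move (terminal, hence L): (0,0), (0,1), (0,2).
The remaining L cells, each justified by listing all of its moves:
(0,6): L (sole option (0,3)(W) is W)
(0,7): L (sole option (0,4)(W) is W)
(1,3): L (options (0,3)(W), (1,0)(W) are all W)
(1,4): L (options (0,4)(W), (1,1)(W) are all W)
(1,5): L (options (0,5)(W), (1,2)(W) are all W)
(2,0): L (sole option (1,0)(W) is W)
(2,1): L (sole option (1,1)(W) is W)
(2,2): L (sole option (1,2)(W) is W)
(2,6): L (options (1,6)(W), (2,3)(W) are all W)
(2,7): L (options (1,7)(W), (2,4)(W) are all W)
(3,3): L (options (2,3)(W), (3,0)(W) are all W)
(3,4): L (options (2,4)(W), (3,1)(W) are all W)
(3,5): L (options (2,5)(W), (3,2)(W) are all W)
(4,0): L (sole option (3,0)(W) is W)
(4,1): L (sole option (3,1)(W) is W)
(4,2): L (sole option (3,2)(W) is W)
(4,6): L (options (3,6)(W), (4,3)(W) are all W)
(4,7): L (options (3,7)(W), (4,4)(W) are all W)
(5,3): L (options (4,3)(W), (0,3)(W), (5,0)(W) are all W)
(5,4): L (options (4,4)(W), (0,4)(W), (5,1)(W) are all W)
(5,5): L (options (4,5)(W), (0,5)(W), (5,2)(W) are all W)
(6,0): L (options (5,0)(W), (1,0)(W) are all W)
(6,1): L (options (5,1)(W), (1,1)(W) are all W)
(6,2): L (options (5,2)(W), (1,2)(W) are all W)
(6,6): L (options (5,6)(W), (1,6)(W), (6,3)(W) are all W)
(6,7): L (options (5,7)(W), (1,7)(W), (6,4)(W) are all W)
(7,3): L (options (6,3)(W), (2,3)(W), (7,0)(W) are all W)
(7,4): L (options (6,4)(W), (2,4)(W), (7,1)(W) are all W)
(7,5): L (options (6,5)(W), (2,5)(W), (7,2)(W) are all W)
(8,0): L (options (7,0)(W), (3,0)(W) are all W)
(8,1): L (options (7,1)(W), (3,1)(W) are all W)
(8,2): L (options (7,2)(W), (3,2)(W) are all W)
(8,6): L (options (7,6)(W), (3,6)(W), (8,3)(W) are all W)
(8,7): L (options (7,7)(W), (3,7)(W), (8,4)(W) are all W)
(9,3): L (options (8,3)(W), (4,3)(W), (9,0)(W) are all W)
(9,4): L (options (8,4)(W), (4,4)(W), (9,1)(W) are all W)
(9,5): L (options (8,5)(W), (4,5)(W), (9,2)(W) are all W)
Every other cell has at least one move into one of the L cells above, so it is W.
L cells per row: a=0: 5, a=1: 3, a=2: 5, a=3: 3, a=4: 5, a=5: 3, a=6: 5, a=7: 3, a=8: 5, a=9: 3; total 40.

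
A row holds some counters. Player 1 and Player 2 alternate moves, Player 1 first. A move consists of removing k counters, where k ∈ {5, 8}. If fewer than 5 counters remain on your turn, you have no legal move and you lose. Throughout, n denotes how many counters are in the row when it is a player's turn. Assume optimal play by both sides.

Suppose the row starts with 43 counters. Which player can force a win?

Player 2 wins.

Build the W/L table. Terminal = L. A non-terminal position is W if it has a move to some L; otherwise it is L.
n=0: no move → L
n=1: no move → L
n=2: no move → L
n=3: no move → L
n=4: no move → L
n=5: W (go to 0, an L position)
n=6: W (go to 1, an L position)
n=7: W (go to 2, an L position)
n=8: W (go to 3, an L position)
n=9: W (go to 4, an L position)
n=10: W (go to 2, an L position)
n=11: W (go to 3, an L position)
n=12: W (go to 4, an L position)
n=13: L (options 8(W), 5(W) are all W)
n=14: L (options 9(W), 6(W) are all W)
n=15: L (options 10(W), 7(W) are all W)
n=16: L (options 11(W), 8(W) are all W)
n=17: L (options 12(W), 9(W) are all W)
n=18: W (go to 13, an L position)
n=19: W (go to 14, an L position)
n=20: W (go to 15, an L position)
n=21: W (go to 16, an L position)
n=22: W (go to 17, an L position)
n=23: W (go to 15, an L position)
n=24: W (go to 16, an L position)
n=25: W (go to 17, an L position)
n=26: L (options 21(W), 18(W) are all W)
n=27: L (options 22(W), 19(W) are all W)
n=28: L (options 23(W), 20(W) are all W)
n=29: L (options 24(W), 21(W) are all W)
n=30: L (options 25(W), 22(W) are all W)
n=31: W (go to 26, an L position)
n=32: W (go to 27, an L position)
n=33: W (go to 28, an L position)
n=34: W (go to 29, an L position)
n=35: W (go to 30, an L position)
n=36: W (go to 28, an L position)
n=37: W (go to 29, an L position)
n=38: W (go to 30, an L position)
n=39: L (options 34(W), 31(W) are all W)
n=40: L (options 35(W), 32(W) are all W)
n=41: L (options 36(W), 33(W) are all W)
n=42: L (options 37(W), 34(W) are all W)
n=43: L (options 38(W), 35(W) are all W)
The starting position 43 is L: whatever Player 1 does, the opponent receives a W position.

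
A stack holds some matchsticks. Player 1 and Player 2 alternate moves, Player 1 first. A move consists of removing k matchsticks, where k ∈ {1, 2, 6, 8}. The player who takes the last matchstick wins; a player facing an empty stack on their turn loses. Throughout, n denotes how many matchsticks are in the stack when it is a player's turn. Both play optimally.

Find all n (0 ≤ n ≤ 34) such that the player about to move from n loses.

0, 3, 7, 10, 14, 17, 21, 24, 28, 31

Use the standard recursion: the mover loses at a terminal position; elsewhere, the mover wins exactly when some move hands the opponent an L position.
n=0: no move → L
n=1: reaches L-position 0 → W
n=2: reaches L-position 0 → W
n=3: only reaches 2(W), 1(W), all W → L
n=4: reaches L-position 3 → W
n=5: reaches L-position 3 → W
n=6: reaches L-position 0 → W
n=7: only reaches 6(W), 5(W), 1(W), all W → L
n=8: reaches L-position 7 → W
n=9: reaches L-position 7 → W
n=10: only reaches 9(W), 8(W), 4(W), 2(W), all W → L
n=11: reaches L-position 10 → W
n=12: reaches L-position 10 → W
n=13: reaches L-position 7 → W
n=14: only reaches 13(W), 12(W), 8(W), 6(W), all W → L
n=15: reaches L-position 14 → W
n=16: reaches L-position 14 → W
n=17: only reaches 16(W), 15(W), 11(W), 9(W), all W → L
n=18: reaches L-position 17 → W
n=19: reaches L-position 17 → W
n=20: reaches L-position 14 → W
n=21: only reaches 20(W), 19(W), 15(W), 13(W), all W → L
n=22: reaches L-position 21 → W
n=23: reaches L-position 21 → W
n=24: only reaches 23(W), 22(W), 18(W), 16(W), all W → L
n=25: reaches L-position 24 → W
n=26: reaches L-position 24 → W
n=27: reaches L-position 21 → W
n=28: only reaches 27(W), 26(W), 22(W), 20(W), all W → L
n=29: reaches L-position 28 → W
n=30: reaches L-position 28 → W
n=31: only reaches 30(W), 29(W), 25(W), 23(W), all W → L
n=32: reaches L-position 31 → W
n=33: reaches L-position 31 → W
n=34: reaches L-position 28 → W
The losing starting values of n are exactly the entries labelled L in this table (10 of them).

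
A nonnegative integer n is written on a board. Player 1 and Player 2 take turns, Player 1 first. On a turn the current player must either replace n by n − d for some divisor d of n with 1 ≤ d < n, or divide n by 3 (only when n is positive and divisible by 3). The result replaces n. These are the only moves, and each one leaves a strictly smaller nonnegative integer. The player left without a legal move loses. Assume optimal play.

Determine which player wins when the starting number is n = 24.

Work bottom-up. With no move the player to move loses. Otherwise the position is W if at least one move leads to an L position for the opponent, and L if every move leads to a W.
n=0: no move → L
n=1: no move → L
n=2: W (go to 1, an L position)
n=3: W (go to 1, an L position)
n=4: L (options 2(W), 3(W) are all W)
n=5: W (go to 4, an L position)
n=6: W (go to 4, an L position)
n=7: L (sole option 6(W) is W)
n=8: W (go to 4, an L position)
n=9: L (options 3(W), 6(W), 8(W) are all W)
n=10: W (go to 9, an L position)
n=11: L (sole option 10(W) is W)
n=12: W (go to 4, an L position)
n=13: L (sole option 12(W) is W)
n=14: W (go to 7, an L position)
n=15: L (options 5(W), 10(W), 12(W), 14(W) are all W)
n=16: W (go to 15, an L position)
n=17: L (sole option 16(W) is W)
n=18: W (go to 9, an L position)
n=19: L (sole option 18(W) is W)
n=20: W (go to 15, an L position)
n=21: W (go to 7, an L position)
n=22: W (go to 11, an L position)
n=23: L (sole option 22(W) is W)
n=24: W (go to 23, an L position)
The starting position 24 is W: Player 1 should move to 23, handing over an L position.

Player 1 wins.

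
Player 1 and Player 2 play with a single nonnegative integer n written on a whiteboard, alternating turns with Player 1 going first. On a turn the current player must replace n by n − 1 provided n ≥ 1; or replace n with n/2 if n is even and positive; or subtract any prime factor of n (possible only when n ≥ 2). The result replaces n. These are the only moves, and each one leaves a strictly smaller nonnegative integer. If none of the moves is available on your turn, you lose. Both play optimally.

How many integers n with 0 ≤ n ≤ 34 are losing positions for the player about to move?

8

Work bottom-up. With no move the player to move loses. Otherwise the position is W if at least one move leads to an L position for the opponent, and L if every move leads to a W.
n=0: no move → L
n=1: W (go to 0, an L position)
n=2: W (go to 0, an L position)
n=3: W (go to 0, an L position)
n=4: L (options 2(W), 3(W) are all W)
n=5: W (go to 0, an L position)
n=6: W (go to 4, an L position)
n=7: W (go to 0, an L position)
n=8: W (go to 4, an L position)
n=9: L (options 6(W), 8(W) are all W)
n=10: W (go to 9, an L position)
n=11: W (go to 0, an L position)
n=12: W (go to 9, an L position)
n=13: W (go to 0, an L position)
n=14: L (options 7(W), 12(W), 13(W) are all W)
n=15: W (go to 14, an L position)
n=16: W (go to 14, an L position)
n=17: W (go to 0, an L position)
n=18: W (go to 9, an L position)
n=19: W (go to 0, an L position)
n=20: L (options 10(W), 15(W), 18(W), 19(W) are all W)
n=21: W (go to 14, an L position)
n=22: W (go to 20, an L position)
n=23: W (go to 0, an L position)
n=24: L (options 12(W), 21(W), 22(W), 23(W) are all W)
n=25: W (go to 20, an L position)
n=26: W (go to 24, an L position)
n=27: W (go to 24, an L position)
n=28: W (go to 14, an L position)
n=29: W (go to 0, an L position)
n=30: L (options 15(W), 25(W), 27(W), 28(W), 29(W) are all W)
n=31: W (go to 0, an L position)
n=32: W (go to 30, an L position)
n=33: W (go to 30, an L position)
n=34: L (options 17(W), 32(W), 33(W) are all W)
L entries with 0 ≤ n ≤ 34: n = 0, 4, 9, 14, 20, 24, 30, 34; that makes 8.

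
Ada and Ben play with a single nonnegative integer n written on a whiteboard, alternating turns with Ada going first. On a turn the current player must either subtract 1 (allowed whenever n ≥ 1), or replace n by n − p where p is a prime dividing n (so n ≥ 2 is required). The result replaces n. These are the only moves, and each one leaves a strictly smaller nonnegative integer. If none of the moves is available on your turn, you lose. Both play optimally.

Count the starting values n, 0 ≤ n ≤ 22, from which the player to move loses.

Use the standard recursion: the mover loses at a terminal position; elsewhere, the mover wins exactly when some move hands the opponent an L position.
n=0: no move → L
n=1: W (go to 0, an L position)
n=2: W (go to 0, an L position)
n=3: W (go to 0, an L position)
n=4: L (options 2(W), 3(W) are all W)
n=5: W (go to 0, an L position)
n=6: W (go to 4, an L position)
n=7: W (go to 0, an L position)
n=8: L (options 6(W), 7(W) are all W)
n=9: W (go to 8, an L position)
n=10: W (go to 8, an L position)
n=11: W (go to 0, an L position)
n=12: L (options 9(W), 10(W), 11(W) are all W)
n=13: W (go to 0, an L position)
n=14: W (go to 12, an L position)
n=15: W (go to 12, an L position)
n=16: L (options 14(W), 15(W) are all W)
n=17: W (go to 0, an L position)
n=18: W (go to 16, an L position)
n=19: W (go to 0, an L position)
n=20: L (options 15(W), 18(W), 19(W) are all W)
n=21: W (go to 20, an L position)
n=22: W (go to 20, an L position)
L entries with 0 ≤ n ≤ 22: n = 0, 4, 8, 12, 16, 20; that makes 6.

6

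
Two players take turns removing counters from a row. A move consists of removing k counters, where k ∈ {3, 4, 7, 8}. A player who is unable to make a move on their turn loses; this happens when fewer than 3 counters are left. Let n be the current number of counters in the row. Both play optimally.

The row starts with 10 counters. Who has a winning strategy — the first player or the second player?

Build the W/L table. Terminal = L. A non-terminal position is W if it has a move to some L; otherwise it is L.
n=0: no move → L
n=1: no move → L
n=2: no move → L
n=3: →0(L), so W
n=4: →1(L), so W
n=5: →2(L), so W
n=6: →2(L), so W
n=7: →0(L), so W
n=8: →1(L), so W
n=9: →2(L), so W
n=10: →2(L), so W
From 10 the player to move can remove 8, leaving 2, reaching an L position.

The first player wins.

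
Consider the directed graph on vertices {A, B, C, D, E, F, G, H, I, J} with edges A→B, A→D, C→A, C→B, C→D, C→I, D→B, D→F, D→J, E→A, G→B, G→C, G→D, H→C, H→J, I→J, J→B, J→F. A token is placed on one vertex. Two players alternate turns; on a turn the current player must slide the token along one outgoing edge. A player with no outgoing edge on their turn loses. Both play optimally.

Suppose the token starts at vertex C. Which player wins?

The first player wins.

Label each position W (a win for the player to move) or L (a loss). A position with no legal move is L; any other position is W exactly when some move reaches an L, and L when every move reaches a W.
Every edge goes from a vertex to one that appears earlier in the order F, B, J, I, D, A, C, E, G, H, so processing vertices in that order labels each vertex after all of its successors.
F: no outgoing edge → L
B: no outgoing edge → L
J: W (go to B, an L position)
I: L (sole option J(W) is W)
D: W (go to B, an L position)
A: W (go to B, an L position)
C: W (go to I, an L position)
E: L (sole option A(W) is W)
G: W (go to B, an L position)
H: L (options C(W), J(W) are all W)
From C the player to move can move to I, reaching an L position.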